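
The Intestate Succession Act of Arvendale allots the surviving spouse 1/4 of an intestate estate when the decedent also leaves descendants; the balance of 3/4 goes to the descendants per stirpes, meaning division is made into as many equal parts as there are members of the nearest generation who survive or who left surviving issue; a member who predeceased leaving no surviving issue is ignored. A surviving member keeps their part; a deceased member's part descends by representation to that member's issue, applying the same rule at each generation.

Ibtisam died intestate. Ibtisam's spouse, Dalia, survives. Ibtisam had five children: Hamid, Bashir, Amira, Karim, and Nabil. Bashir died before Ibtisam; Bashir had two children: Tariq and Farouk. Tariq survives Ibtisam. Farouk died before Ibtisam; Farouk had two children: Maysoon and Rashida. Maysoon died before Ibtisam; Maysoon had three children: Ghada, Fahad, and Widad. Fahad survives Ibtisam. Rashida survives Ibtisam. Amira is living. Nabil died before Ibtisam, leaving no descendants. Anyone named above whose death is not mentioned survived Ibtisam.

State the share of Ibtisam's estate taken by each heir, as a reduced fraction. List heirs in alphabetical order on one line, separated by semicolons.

Dalia, as surviving spouse, takes 1/4.
The remaining 3/4 passes to Ibtisam's descendants per stirpes.
Nabil left no surviving issue, so that branch lapses and is disregarded.
The 3/4 is divided into 4 equal shares of 3/16 among Hamid, Bashir, Amira, Karim.
Hamid is living and takes 3/16.
Bashir predeceased; the 3/16 allotted to Bashir's branch passes to Bashir's issue by representation.
The 3/16 is divided into 2 equal shares of 3/32 among Tariq, Farouk.
Tariq is living and takes 3/32.
Farouk predeceased; the 3/32 allotted to Farouk's branch passes to Farouk's issue by representation.
The 3/32 is divided into 2 equal shares of 3/64 among Maysoon, Rashida.
Maysoon predeceased; the 3/64 allotted to Maysoon's branch passes to Maysoon's issue by representation.
The 3/64 is divided into 3 equal shares of 1/64 among Ghada, Fahad, Widad.
Ghada is living and takes 1/64.
Fahad is living and takes 1/64.
Widad is living and takes 1/64.
Rashida is living and takes 3/64.
Amira is living and takes 3/16.
Karim is living and takes 3/16.

Amira 3/16; Dalia 1/4; Fahad 1/64; Ghada 1/64; Hamid 3/16; Karim 3/16; Rashida 3/64; Tariq 3/32; Widad 1/64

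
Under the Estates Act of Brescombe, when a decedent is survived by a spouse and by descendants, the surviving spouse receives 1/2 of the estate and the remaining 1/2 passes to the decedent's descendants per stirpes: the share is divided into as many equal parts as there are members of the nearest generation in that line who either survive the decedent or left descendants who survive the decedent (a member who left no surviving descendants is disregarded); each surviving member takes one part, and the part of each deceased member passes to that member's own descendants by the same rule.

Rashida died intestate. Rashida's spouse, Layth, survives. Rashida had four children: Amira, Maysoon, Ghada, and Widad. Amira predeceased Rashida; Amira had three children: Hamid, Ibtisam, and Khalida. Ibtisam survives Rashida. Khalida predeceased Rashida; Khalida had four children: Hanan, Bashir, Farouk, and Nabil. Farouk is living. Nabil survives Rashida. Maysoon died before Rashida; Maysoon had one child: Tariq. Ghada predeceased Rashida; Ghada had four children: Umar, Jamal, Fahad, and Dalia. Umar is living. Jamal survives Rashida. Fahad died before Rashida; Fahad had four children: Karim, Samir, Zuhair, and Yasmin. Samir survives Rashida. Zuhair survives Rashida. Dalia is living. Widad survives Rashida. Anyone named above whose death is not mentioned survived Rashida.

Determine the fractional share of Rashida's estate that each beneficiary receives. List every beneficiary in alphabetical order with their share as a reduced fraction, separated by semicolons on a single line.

Bashir 1/96; Dalia 1/32; Farouk 1/96; Hamid 1/24; Hanan 1/96; Ibtisam 1/24; Jamal 1/32; Karim 1/128; Layth 1/2; Nabil 1/96; Samir 1/128; Tariq 1/8; Umar 1/32; Widad 1/8; Yasmin 1/128; Zuhair 1/128

Layth, as surviving spouse, takes 1/2.
The remaining 1/2 passes to Rashida's descendants per stirpes.
The 1/2 is divided into 4 equal shares of 1/8 among Amira, Maysoon, Ghada, Widad.
Amira predeceased; the 1/8 allotted to Amira's branch passes to Amira's issue by representation.
The 1/8 is divided into 3 equal shares of 1/24 among Hamid, Ibtisam, Khalida.
Hamid is living and takes 1/24.
Ibtisam is living and takes 1/24.
Khalida predeceased; the 1/24 allotted to Khalida's branch passes to Khalida's issue by representation.
The 1/24 is divided into 4 equal shares of 1/96 among Hanan, Bashir, Farouk, Nabil.
Hanan is living and takes 1/96.
Bashir is living and takes 1/96.
Farouk is living and takes 1/96.
Nabil is living and takes 1/96.
Maysoon predeceased; the 1/8 allotted to Maysoon's branch passes to Maysoon's issue by representation.
Tariq is the sole taker at this level and receives the full 1/8.
Ghada predeceased; the 1/8 allotted to Ghada's branch passes to Ghada's issue by representation.
The 1/8 is divided into 4 equal shares of 1/32 among Umar, Jamal, Fahad, Dalia.
Umar is living and takes 1/32.
Jamal is living and takes 1/32.
Fahad predeceased; the 1/32 allotted to Fahad's branch passes to Fahad's issue by representation.
The 1/32 is divided into 4 equal shares of 1/128 among Karim, Samir, Zuhair, Yasmin.
Karim is living and takes 1/128.
Samir is living and takes 1/128.
Zuhair is living and takes 1/128.
Yasmin is living and takes 1/128.
Dalia is living and takes 1/32.
Widad is living and takes 1/8.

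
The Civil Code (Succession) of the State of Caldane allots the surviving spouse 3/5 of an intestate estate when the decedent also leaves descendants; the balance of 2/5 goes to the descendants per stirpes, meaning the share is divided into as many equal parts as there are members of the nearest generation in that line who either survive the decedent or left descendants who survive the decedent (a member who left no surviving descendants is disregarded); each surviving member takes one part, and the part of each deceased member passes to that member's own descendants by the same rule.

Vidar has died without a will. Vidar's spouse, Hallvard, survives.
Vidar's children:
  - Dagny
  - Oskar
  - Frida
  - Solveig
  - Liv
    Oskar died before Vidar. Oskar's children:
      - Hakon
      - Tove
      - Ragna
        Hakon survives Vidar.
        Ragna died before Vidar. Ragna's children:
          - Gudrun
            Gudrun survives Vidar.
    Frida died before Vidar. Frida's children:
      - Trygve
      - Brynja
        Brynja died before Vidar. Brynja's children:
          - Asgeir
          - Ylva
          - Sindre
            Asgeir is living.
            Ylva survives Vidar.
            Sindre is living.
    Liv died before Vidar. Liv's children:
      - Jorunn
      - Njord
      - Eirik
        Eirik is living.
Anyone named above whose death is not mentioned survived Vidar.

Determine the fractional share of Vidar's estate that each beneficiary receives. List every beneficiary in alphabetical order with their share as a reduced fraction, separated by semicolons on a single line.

Asgeir 1/75; Dagny 2/25; Eirik 2/75; Gudrun 2/75; Hakon 2/75; Hallvard 3/5; Jorunn 2/75; Njord 2/75; Sindre 1/75; Solveig 2/25; Tove 2/75; Trygve 1/25; Ylva 1/75

Hallvard, as surviving spouse, takes 3/5.
The remaining 2/5 passes to Vidar's descendants per stirpes.
The 2/5 is divided into 5 equal shares of 2/25 among Dagny, Oskar, Frida, Solveig, Liv.
Dagny is living and takes 2/25.
Oskar predeceased; the 2/25 allotted to Oskar's branch passes to Oskar's issue by representation.
The 2/25 is divided into 3 equal shares of 2/75 among Hakon, Tove, Ragna.
Hakon is living and takes 2/75.
Tove is living and takes 2/75.
Ragna predeceased; the 2/75 allotted to Ragna's branch passes to Ragna's issue by representation.
Gudrun is the sole taker at this level and receives the full 2/75.
Frida predeceased; the 2/25 allotted to Frida's branch passes to Frida's issue by representation.
The 2/25 is divided into 2 equal shares of 1/25 among Trygve, Brynja.
Trygve is living and takes 1/25.
Brynja predeceased; the 1/25 allotted to Brynja's branch passes to Brynja's issue by representation.
The 1/25 is divided into 3 equal shares of 1/75 among Asgeir, Ylva, Sindre.
Asgeir is living and takes 1/75.
Ylva is living and takes 1/75.
Sindre is living and takes 1/75.
Solveig is living and takes 2/25.
Liv predeceased; the 2/25 allotted to Liv's branch passes to Liv's issue by representation.
The 2/25 is divided into 3 equal shares of 2/75 among Jorunn, Njord, Eirik.
Jorunn is living and takes 2/75.
Njord is living and takes 2/75.
Eirik is living and takes 2/75.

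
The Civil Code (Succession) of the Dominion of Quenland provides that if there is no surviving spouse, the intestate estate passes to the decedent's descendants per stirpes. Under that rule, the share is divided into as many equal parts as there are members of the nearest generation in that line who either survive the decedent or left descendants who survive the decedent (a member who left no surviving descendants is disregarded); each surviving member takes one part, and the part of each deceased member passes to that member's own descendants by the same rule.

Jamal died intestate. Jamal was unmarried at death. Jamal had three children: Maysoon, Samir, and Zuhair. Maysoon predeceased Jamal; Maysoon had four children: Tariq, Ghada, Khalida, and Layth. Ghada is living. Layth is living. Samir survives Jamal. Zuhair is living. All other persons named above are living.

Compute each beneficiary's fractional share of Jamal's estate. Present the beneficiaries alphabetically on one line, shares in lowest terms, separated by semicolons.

Ghada 1/12; Khalida 1/12; Layth 1/12; Samir 1/3; Tariq 1/12; Zuhair 1/3

There is no surviving spouse, so the entire estate passes to Jamal's descendants per stirpes.
The estate is divided into 3 equal shares of 1/3 among Maysoon, Samir, Zuhair.
Maysoon predeceased; the 1/3 allotted to Maysoon's branch passes to Maysoon's issue by representation.
The 1/3 is divided into 4 equal shares of 1/12 among Tariq, Ghada, Khalida, Layth.
Tariq is living and takes 1/12.
Ghada is living and takes 1/12.
Khalida is living and takes 1/12.
Layth is living and takes 1/12.
Samir is living and takes 1/3.
Zuhair is living and takes 1/3.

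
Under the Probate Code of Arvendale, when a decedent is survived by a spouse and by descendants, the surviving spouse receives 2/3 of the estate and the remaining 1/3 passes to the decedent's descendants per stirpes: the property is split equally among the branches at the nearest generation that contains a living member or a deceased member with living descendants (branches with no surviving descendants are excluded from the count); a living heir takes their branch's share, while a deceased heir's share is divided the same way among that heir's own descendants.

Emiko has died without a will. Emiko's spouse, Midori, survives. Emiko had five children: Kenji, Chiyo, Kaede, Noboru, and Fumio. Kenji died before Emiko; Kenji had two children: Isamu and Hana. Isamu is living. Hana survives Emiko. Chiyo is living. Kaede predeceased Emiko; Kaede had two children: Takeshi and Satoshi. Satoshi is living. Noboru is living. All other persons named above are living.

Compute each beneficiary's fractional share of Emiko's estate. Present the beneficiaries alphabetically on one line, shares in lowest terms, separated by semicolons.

Chiyo 1/15; Fumio 1/15; Hana 1/30; Isamu 1/30; Midori 2/3; Noboru 1/15; Satoshi 1/30; Takeshi 1/30

Midori, as surviving spouse, takes 2/3.
The remaining 1/3 passes to Emiko's descendants per stirpes.
The 1/3 is divided into 5 equal shares of 1/15 among Kenji, Chiyo, Kaede, Noboru, Fumio.
Kenji predeceased; the 1/15 allotted to Kenji's branch passes to Kenji's issue by representation.
The 1/15 is divided into 2 equal shares of 1/30 among Isamu, Hana.
Isamu is living and takes 1/30.
Hana is living and takes 1/30.
Chiyo is living and takes 1/15.
Kaede predeceased; the 1/15 allotted to Kaede's branch passes to Kaede's issue by representation.
The 1/15 is divided into 2 equal shares of 1/30 among Takeshi, Satoshi.
Takeshi is living and takes 1/30.
Satoshi is living and takes 1/30.
Noboru is living and takes 1/15.
Fumio is living and takes 1/15.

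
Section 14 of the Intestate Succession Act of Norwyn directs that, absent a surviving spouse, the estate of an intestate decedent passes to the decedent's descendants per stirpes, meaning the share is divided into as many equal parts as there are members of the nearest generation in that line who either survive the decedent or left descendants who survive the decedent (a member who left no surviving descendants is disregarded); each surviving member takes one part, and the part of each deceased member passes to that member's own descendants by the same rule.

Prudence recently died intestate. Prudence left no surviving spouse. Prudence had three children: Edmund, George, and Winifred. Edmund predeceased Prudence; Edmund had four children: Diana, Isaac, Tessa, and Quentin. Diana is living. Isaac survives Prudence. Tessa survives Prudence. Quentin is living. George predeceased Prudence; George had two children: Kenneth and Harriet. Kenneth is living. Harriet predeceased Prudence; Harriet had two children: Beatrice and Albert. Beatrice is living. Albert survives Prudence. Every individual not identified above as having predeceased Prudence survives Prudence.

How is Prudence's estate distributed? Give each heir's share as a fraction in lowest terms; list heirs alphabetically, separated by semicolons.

There is no surviving spouse, so the entire estate passes to Prudence's descendants per stirpes.
The estate is divided into 3 equal shares of 1/3 among Edmund, George, Winifred.
Edmund predeceased; the 1/3 allotted to Edmund's branch passes to Edmund's issue by representation.
The 1/3 is divided into 4 equal shares of 1/12 among Diana, Isaac, Tessa, Quentin.
Diana is living and takes 1/12.
Isaac is living and takes 1/12.
Tessa is living and takes 1/12.
Quentin is living and takes 1/12.
George predeceased; the 1/3 allotted to George's branch passes to George's issue by representation.
The 1/3 is divided into 2 equal shares of 1/6 among Kenneth, Harriet.
Kenneth is living and takes 1/6.
Harriet predeceased; the 1/6 allotted to Harriet's branch passes to Harriet's issue by representation.
The 1/6 is divided into 2 equal shares of 1/12 among Beatrice, Albert.
Beatrice is living and takes 1/12.
Albert is living and takes 1/12.
Winifred is living and takes 1/3.

Albert 1/12; Beatrice 1/12; Diana 1/12; Isaac 1/12; Kenneth 1/6; Quentin 1/12; Tessa 1/12; Winifred 1/3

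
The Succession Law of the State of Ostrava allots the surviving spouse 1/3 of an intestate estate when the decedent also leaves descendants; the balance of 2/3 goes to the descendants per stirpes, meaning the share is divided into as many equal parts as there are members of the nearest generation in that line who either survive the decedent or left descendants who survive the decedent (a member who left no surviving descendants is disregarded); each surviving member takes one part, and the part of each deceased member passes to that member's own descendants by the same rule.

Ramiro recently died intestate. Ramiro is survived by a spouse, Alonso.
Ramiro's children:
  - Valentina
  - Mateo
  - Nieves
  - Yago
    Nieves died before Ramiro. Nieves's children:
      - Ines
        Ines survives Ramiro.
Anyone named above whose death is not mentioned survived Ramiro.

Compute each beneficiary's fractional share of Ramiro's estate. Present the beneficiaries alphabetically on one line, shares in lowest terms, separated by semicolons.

Alonso, as surviving spouse, takes 1/3.
The remaining 2/3 passes to Ramiro's descendants per stirpes.
The 2/3 is divided into 4 equal shares of 1/6 among Valentina, Mateo, Nieves, Yago.
Valentina is living and takes 1/6.
Mateo is living and takes 1/6.
Nieves predeceased; the 1/6 allotted to Nieves's branch passes to Nieves's issue by representation.
Ines is the sole taker at this level and receives the full 1/6.
Yago is living and takes 1/6.

Alonso 1/3; Ines 1/6; Mateo 1/6; Valentina 1/6; Yago 1/6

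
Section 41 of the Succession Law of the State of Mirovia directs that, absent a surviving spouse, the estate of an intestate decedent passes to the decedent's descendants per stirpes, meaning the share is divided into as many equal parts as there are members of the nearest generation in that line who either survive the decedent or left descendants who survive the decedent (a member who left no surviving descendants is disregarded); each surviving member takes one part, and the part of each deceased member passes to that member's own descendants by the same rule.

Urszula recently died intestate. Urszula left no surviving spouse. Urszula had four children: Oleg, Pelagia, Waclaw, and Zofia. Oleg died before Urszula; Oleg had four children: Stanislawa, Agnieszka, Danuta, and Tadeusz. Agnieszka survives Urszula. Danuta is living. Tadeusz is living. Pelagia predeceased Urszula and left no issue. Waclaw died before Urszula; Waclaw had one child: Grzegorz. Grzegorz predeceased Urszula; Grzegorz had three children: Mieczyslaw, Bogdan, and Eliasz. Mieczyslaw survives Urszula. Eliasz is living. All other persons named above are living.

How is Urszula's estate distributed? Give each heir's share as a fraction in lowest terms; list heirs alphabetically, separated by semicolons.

There is no surviving spouse, so the entire estate passes to Urszula's descendants per stirpes.
Pelagia left no surviving issue, so that branch lapses and is disregarded.
The estate is divided into 3 equal shares of 1/3 among Oleg, Waclaw, Zofia.
Oleg predeceased; the 1/3 allotted to Oleg's branch passes to Oleg's issue by representation.
The 1/3 is divided into 4 equal shares of 1/12 among Stanislawa, Agnieszka, Danuta, Tadeusz.
Stanislawa is living and takes 1/12.
Agnieszka is living and takes 1/12.
Danuta is living and takes 1/12.
Tadeusz is living and takes 1/12.
Waclaw predeceased; the 1/3 allotted to Waclaw's branch passes to Waclaw's issue by representation.
Grzegorz's line is the sole branch at this level, so the full 1/3 passes to Grzegorz's issue by representation.
The 1/3 is divided into 3 equal shares of 1/9 among Mieczyslaw, Bogdan, Eliasz.
Mieczyslaw is living and takes 1/9.
Bogdan is living and takes 1/9.
Eliasz is living and takes 1/9.
Zofia is living and takes 1/3.

Agnieszka 1/12; Bogdan 1/9; Danuta 1/12; Eliasz 1/9; Mieczyslaw 1/9; Stanislawa 1/12; Tadeusz 1/12; Zofia 1/3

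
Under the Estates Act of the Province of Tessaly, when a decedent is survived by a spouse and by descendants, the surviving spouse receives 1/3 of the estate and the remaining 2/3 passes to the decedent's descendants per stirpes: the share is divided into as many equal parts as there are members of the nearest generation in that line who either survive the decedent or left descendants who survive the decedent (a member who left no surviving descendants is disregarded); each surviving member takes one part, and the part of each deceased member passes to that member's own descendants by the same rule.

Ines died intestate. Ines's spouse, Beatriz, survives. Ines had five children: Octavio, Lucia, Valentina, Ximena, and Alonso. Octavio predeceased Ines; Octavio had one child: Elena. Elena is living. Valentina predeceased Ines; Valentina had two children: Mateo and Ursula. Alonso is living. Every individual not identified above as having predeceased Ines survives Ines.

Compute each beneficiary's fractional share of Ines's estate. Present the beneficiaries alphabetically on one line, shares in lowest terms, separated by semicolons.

Alonso 2/15; Beatriz 1/3; Elena 2/15; Lucia 2/15; Mateo 1/15; Ursula 1/15; Ximena 2/15

Beatriz, as surviving spouse, takes 1/3.
The remaining 2/3 passes to Ines's descendants per stirpes.
The 2/3 is divided into 5 equal shares of 2/15 among Octavio, Lucia, Valentina, Ximena, Alonso.
Octavio predeceased; the 2/15 allotted to Octavio's branch passes to Octavio's issue by representation.
Elena is the sole taker at this level and receives the full 2/15.
Lucia is living and takes 2/15.
Valentina predeceased; the 2/15 allotted to Valentina's branch passes to Valentina's issue by representation.
The 2/15 is divided into 2 equal shares of 1/15 among Mateo, Ursula.
Mateo is living and takes 1/15.
Ursula is living and takes 1/15.
Ximena is living and takes 2/15.
Alonso is living and takes 2/15.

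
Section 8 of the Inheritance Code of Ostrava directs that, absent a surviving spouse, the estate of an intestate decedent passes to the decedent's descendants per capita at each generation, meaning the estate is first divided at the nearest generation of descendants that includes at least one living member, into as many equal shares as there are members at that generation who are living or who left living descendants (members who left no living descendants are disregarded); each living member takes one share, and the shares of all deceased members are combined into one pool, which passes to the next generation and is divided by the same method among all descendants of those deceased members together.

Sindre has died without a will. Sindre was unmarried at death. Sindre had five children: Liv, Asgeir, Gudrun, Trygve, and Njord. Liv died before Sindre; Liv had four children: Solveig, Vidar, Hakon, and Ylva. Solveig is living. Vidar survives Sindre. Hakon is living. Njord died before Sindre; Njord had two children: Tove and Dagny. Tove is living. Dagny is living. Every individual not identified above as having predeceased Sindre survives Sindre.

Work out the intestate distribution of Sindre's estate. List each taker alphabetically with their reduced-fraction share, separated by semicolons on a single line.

There is no surviving spouse, so the entire estate passes to Sindre's descendants per capita at each generation.
At generation 1 (Liv, Asgeir, Gudrun, Trygve, Njord) there are 5 shares of (1)/5 = 1/5 each.
Living: Asgeir, Gudrun, and Trygve — each takes 1/5.
Deceased: Liv and Njord. Their combined 2/5 is pooled and carried to generation 2.
At generation 2 (Solveig, Vidar, Hakon, Ylva, Tove, Dagny) there are 6 shares of (2/5)/6 = 1/15 each.
Living: Solveig, Vidar, Hakon, Ylva, Tove, and Dagny — each takes 1/15.

Asgeir 1/5; Dagny 1/15; Gudrun 1/5; Hakon 1/15; Solveig 1/15; Tove 1/15; Trygve 1/5; Vidar 1/15; Ylva 1/15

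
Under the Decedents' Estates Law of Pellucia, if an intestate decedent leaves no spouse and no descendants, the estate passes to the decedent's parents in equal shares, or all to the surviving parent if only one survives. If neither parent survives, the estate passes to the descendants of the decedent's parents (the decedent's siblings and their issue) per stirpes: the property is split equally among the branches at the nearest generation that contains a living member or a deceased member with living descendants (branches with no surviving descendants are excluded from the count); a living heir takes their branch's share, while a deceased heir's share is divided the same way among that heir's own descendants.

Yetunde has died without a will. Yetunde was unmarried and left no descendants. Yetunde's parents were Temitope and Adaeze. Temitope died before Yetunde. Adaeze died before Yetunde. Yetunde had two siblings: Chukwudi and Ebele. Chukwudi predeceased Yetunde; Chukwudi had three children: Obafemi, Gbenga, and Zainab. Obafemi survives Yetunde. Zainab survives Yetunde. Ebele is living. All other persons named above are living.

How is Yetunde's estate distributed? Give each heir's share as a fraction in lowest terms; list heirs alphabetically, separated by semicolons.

Neither parent survives and there are no descendants, so the estate passes to Yetunde's siblings and their issue per stirpes.
The estate is divided into 2 equal shares of 1/2 among Chukwudi, Ebele.
Chukwudi predeceased; the 1/2 allotted to Chukwudi's branch passes to Chukwudi's issue by representation.
The 1/2 is divided into 3 equal shares of 1/6 among Obafemi, Gbenga, Zainab.
Obafemi is living and takes 1/6.
Gbenga is living and takes 1/6.
Zainab is living and takes 1/6.
Ebele is living and takes 1/2.

Ebele 1/2; Gbenga 1/6; Obafemi 1/6; Zainab 1/6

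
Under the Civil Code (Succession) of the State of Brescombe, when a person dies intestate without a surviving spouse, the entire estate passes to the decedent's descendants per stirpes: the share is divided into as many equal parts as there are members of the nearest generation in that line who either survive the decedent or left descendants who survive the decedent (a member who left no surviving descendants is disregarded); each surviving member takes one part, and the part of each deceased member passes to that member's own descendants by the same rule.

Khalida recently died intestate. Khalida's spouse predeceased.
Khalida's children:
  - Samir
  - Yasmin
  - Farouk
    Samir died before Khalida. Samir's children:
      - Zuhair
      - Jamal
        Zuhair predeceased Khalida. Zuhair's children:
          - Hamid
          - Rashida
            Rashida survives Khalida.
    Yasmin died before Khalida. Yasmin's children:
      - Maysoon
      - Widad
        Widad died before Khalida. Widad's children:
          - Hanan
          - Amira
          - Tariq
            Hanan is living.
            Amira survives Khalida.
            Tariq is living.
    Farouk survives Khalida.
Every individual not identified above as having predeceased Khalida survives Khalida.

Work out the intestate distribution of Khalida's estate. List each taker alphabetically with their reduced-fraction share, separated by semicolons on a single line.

There is no surviving spouse, so the entire estate passes to Khalida's descendants per stirpes.
The estate is divided into 3 equal shares of 1/3 among Samir, Yasmin, Farouk.
Samir predeceased; the 1/3 allotted to Samir's branch passes to Samir's issue by representation.
The 1/3 is divided into 2 equal shares of 1/6 among Zuhair, Jamal.
Zuhair predeceased; the 1/6 allotted to Zuhair's branch passes to Zuhair's issue by representation.
The 1/6 is divided into 2 equal shares of 1/12 among Hamid, Rashida.
Hamid is living and takes 1/12.
Rashida is living and takes 1/12.
Jamal is living and takes 1/6.
Yasmin predeceased; the 1/3 allotted to Yasmin's branch passes to Yasmin's issue by representation.
The 1/3 is divided into 2 equal shares of 1/6 among Maysoon, Widad.
Maysoon is living and takes 1/6.
Widad predeceased; the 1/6 allotted to Widad's branch passes to Widad's issue by representation.
The 1/6 is divided into 3 equal shares of 1/18 among Hanan, Amira, Tariq.
Hanan is living and takes 1/18.
Amira is living and takes 1/18.
Tariq is living and takes 1/18.
Farouk is living and takes 1/3.

Amira 1/18; Farouk 1/3; Hamid 1/12; Hanan 1/18; Jamal 1/6; Maysoon 1/6; Rashida 1/12; Tariq 1/18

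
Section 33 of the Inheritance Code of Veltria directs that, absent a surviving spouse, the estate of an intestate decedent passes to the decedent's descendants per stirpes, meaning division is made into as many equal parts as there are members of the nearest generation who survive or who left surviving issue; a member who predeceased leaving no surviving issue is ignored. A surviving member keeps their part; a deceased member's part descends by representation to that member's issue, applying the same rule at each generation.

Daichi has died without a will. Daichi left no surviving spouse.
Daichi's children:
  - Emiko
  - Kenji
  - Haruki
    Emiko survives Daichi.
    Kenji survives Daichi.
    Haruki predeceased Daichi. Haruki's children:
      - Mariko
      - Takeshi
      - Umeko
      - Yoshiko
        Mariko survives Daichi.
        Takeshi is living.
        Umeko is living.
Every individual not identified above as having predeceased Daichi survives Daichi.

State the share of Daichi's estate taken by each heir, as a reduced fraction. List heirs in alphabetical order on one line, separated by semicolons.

There is no surviving spouse, so the entire estate passes to Daichi's descendants per stirpes.
The estate is divided into 3 equal shares of 1/3 among Emiko, Kenji, Haruki.
Emiko is living and takes 1/3.
Kenji is living and takes 1/3.
Haruki predeceased; the 1/3 allotted to Haruki's branch passes to Haruki's issue by representation.
The 1/3 is divided into 4 equal shares of 1/12 among Mariko, Takeshi, Umeko, Yoshiko.
Mariko is living and takes 1/12.
Takeshi is living and takes 1/12.
Umeko is living and takes 1/12.
Yoshiko is living and takes 1/12.

Emiko 1/3; Kenji 1/3; Mariko 1/12; Takeshi 1/12; Umeko 1/12; Yoshiko 1/12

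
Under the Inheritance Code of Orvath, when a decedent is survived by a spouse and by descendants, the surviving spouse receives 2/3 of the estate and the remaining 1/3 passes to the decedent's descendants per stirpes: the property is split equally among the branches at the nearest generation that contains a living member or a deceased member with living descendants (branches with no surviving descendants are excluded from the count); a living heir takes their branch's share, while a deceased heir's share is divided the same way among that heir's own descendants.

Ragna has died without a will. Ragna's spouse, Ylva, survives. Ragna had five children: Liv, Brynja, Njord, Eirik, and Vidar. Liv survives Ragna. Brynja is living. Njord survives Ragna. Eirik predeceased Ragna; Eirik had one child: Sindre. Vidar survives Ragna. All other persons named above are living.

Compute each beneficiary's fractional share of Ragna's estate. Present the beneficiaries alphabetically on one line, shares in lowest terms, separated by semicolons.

Brynja 1/15; Liv 1/15; Njord 1/15; Sindre 1/15; Vidar 1/15; Ylva 2/3

Ylva, as surviving spouse, takes 2/3.
The remaining 1/3 passes to Ragna's descendants per stirpes.
The 1/3 is divided into 5 equal shares of 1/15 among Liv, Brynja, Njord, Eirik, Vidar.
Liv is living and takes 1/15.
Brynja is living and takes 1/15.
Njord is living and takes 1/15.
Eirik predeceased; the 1/15 allotted to Eirik's branch passes to Eirik's issue by representation.
Sindre is the sole taker at this level and receives the full 1/15.
Vidar is living and takes 1/15.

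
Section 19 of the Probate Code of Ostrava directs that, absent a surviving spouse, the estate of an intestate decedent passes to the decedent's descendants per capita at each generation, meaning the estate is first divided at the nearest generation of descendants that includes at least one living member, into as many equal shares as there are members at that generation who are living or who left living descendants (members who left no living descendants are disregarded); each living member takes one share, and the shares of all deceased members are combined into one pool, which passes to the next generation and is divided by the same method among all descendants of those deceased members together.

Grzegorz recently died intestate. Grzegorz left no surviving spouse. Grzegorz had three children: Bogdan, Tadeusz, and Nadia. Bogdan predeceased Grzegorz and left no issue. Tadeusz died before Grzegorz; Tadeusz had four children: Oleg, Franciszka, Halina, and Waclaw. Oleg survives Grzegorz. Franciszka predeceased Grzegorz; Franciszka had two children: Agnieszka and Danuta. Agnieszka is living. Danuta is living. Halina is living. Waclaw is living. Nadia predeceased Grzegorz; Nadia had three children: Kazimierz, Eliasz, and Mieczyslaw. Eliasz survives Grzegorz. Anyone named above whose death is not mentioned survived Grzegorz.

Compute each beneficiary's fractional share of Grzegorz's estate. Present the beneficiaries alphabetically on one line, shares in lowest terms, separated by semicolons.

Agnieszka 1/14; Danuta 1/14; Eliasz 1/7; Halina 1/7; Kazimierz 1/7; Mieczyslaw 1/7; Oleg 1/7; Waclaw 1/7

There is no surviving spouse, so the entire estate passes to Grzegorz's descendants per capita at each generation.
No one at generation 1 (Tadeusz, Nadia) is living; moving to the next generation.
At generation 2 (Oleg, Franciszka, Halina, Waclaw, Kazimierz, Eliasz, Mieczyslaw) there are 7 shares of (1)/7 = 1/7 each.
Living: Oleg, Halina, Waclaw, Kazimierz, Eliasz, and Mieczyslaw — each takes 1/7.
Deceased: Franciszka. That 1/7 share is carried to generation 3.
At generation 3 (Agnieszka, Danuta) there are 2 shares of (1/7)/2 = 1/14 each.
Living: Agnieszka and Danuta — each takes 1/14.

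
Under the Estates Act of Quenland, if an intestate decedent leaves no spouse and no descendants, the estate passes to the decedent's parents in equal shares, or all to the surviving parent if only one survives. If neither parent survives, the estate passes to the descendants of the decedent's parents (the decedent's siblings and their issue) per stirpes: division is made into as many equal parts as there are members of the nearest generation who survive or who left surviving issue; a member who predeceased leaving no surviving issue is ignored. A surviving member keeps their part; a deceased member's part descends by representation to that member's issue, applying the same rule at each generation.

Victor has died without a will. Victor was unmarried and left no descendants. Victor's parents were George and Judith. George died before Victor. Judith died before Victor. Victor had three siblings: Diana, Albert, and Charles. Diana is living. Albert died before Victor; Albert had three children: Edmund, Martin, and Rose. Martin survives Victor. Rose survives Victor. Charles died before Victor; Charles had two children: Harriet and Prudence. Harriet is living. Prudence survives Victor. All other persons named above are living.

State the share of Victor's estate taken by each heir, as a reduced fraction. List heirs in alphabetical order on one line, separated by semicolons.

Diana 1/3; Edmund 1/9; Harriet 1/6; Martin 1/9; Prudence 1/6; Rose 1/9

Neither parent survives and there are no descendants, so the estate passes to Victor's siblings and their issue per stirpes.
The estate is divided into 3 equal shares of 1/3 among Diana, Albert, Charles.
Diana is living and takes 1/3.
Albert predeceased; the 1/3 allotted to Albert's branch passes to Albert's issue by representation.
The 1/3 is divided into 3 equal shares of 1/9 among Edmund, Martin, Rose.
Edmund is living and takes 1/9.
Martin is living and takes 1/9.
Rose is living and takes 1/9.
Charles predeceased; the 1/3 allotted to Charles's branch passes to Charles's issue by representation.
The 1/3 is divided into 2 equal shares of 1/6 among Harriet, Prudence.
Harriet is living and takes 1/6.
Prudence is living and takes 1/6.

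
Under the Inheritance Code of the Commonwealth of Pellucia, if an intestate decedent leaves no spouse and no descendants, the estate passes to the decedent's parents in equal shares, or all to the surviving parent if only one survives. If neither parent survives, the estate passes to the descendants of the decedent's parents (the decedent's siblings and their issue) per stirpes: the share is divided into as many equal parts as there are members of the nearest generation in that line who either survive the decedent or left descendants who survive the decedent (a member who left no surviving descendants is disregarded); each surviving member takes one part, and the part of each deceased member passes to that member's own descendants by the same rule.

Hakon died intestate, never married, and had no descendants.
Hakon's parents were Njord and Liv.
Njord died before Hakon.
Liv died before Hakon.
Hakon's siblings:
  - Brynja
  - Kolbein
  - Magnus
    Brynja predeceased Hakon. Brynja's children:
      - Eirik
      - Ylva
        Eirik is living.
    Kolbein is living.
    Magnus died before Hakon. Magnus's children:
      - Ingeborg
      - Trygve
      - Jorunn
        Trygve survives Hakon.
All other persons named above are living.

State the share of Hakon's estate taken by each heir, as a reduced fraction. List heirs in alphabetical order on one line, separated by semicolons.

Eirik 1/6; Ingeborg 1/9; Jorunn 1/9; Kolbein 1/3; Trygve 1/9; Ylva 1/6

Neither parent survives and there are no descendants, so the estate passes to Hakon's siblings and their issue per stirpes.
The estate is divided into 3 equal shares of 1/3 among Brynja, Kolbein, Magnus.
Brynja predeceased; the 1/3 allotted to Brynja's branch passes to Brynja's issue by representation.
The 1/3 is divided into 2 equal shares of 1/6 among Eirik, Ylva.
Eirik is living and takes 1/6.
Ylva is living and takes 1/6.
Kolbein is living and takes 1/3.
Magnus predeceased; the 1/3 allotted to Magnus's branch passes to Magnus's issue by representation.
The 1/3 is divided into 3 equal shares of 1/9 among Ingeborg, Trygve, Jorunn.
Ingeborg is living and takes 1/9.
Trygve is living and takes 1/9.
Jorunn is living and takes 1/9.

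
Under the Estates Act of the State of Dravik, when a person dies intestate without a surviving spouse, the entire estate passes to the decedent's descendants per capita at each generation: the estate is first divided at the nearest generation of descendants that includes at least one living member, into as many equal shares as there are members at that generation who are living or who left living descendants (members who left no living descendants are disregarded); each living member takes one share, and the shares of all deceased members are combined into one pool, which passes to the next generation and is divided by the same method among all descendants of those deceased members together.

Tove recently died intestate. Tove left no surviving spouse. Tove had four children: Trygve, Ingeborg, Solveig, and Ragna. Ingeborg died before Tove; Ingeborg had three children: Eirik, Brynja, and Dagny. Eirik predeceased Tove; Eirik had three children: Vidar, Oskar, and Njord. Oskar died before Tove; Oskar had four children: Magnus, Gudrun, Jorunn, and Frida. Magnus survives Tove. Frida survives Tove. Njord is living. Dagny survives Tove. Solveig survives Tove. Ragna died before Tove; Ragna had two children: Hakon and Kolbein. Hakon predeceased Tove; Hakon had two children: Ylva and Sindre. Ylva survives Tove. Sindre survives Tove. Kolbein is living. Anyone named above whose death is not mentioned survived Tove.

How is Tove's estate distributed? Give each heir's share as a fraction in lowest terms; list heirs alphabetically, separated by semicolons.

Brynja 1/10; Dagny 1/10; Frida 1/100; Gudrun 1/100; Jorunn 1/100; Kolbein 1/10; Magnus 1/100; Njord 1/25; Sindre 1/25; Solveig 1/4; Trygve 1/4; Vidar 1/25; Ylva 1/25

There is no surviving spouse, so the entire estate passes to Tove's descendants per capita at each generation.
At generation 1 (Trygve, Ingeborg, Solveig, Ragna) there are 4 shares of (1)/4 = 1/4 each.
Living: Trygve and Solveig — each takes 1/4.
Deceased: Ingeborg and Ragna. Their combined 1/2 is pooled and carried to generation 2.
At generation 2 (Eirik, Brynja, Dagny, Hakon, Kolbein) there are 5 shares of (1/2)/5 = 1/10 each.
Living: Brynja, Dagny, and Kolbein — each takes 1/10.
Deceased: Eirik and Hakon. Their combined 1/5 is pooled and carried to generation 3.
At generation 3 (Vidar, Oskar, Njord, Ylva, Sindre) there are 5 shares of (1/5)/5 = 1/25 each.
Living: Vidar, Njord, Ylva, and Sindre — each takes 1/25.
Deceased: Oskar. That 1/25 share is carried to generation 4.
At generation 4 (Magnus, Gudrun, Jorunn, Frida) there are 4 shares of (1/25)/4 = 1/100 each.
Living: Magnus, Gudrun, Jorunn, and Frida — each takes 1/100.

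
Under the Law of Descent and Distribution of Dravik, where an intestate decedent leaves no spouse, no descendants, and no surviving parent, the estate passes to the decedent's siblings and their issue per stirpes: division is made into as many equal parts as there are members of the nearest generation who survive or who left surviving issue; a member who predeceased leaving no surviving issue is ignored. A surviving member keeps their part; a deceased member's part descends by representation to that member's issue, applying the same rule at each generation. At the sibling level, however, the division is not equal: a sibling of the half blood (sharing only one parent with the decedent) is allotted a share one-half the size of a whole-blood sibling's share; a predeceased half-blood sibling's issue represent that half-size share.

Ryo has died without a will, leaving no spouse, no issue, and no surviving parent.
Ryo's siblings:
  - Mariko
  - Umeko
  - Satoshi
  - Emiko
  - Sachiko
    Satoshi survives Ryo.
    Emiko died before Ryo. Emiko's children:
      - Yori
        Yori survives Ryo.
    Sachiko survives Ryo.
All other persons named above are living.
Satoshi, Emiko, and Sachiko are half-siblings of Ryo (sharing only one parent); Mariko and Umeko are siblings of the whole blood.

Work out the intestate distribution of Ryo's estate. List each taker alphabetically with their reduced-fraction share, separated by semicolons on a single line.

No spouse, descendants, or parent survives, so the estate passes to Ryo's siblings per stirpes.
Half-blood siblings count for one-half the weight of whole-blood siblings at the initial division.
Dividing 1 in proportion to weights (total weight 7/2): Mariko (weight 1) → 2/7; Umeko (weight 1) → 2/7; Satoshi (weight 1/2) → 1/7; Emiko (weight 1/2) → 1/7; Sachiko (weight 1/2) → 1/7.
Mariko is living and takes 2/7.
Umeko is living and takes 2/7.
Satoshi is living and takes 1/7.
Emiko predeceased; the 1/7 allotted to Emiko's branch passes to Emiko's issue by representation.
Yori is the sole taker at this level and receives the full 1/7.
Sachiko is living and takes 1/7.

Mariko 2/7; Sachiko 1/7; Satoshi 1/7; Umeko 2/7; Yori 1/7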